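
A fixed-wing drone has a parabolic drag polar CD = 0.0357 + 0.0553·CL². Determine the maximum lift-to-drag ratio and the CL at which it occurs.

For CD = CD0 + K·CL², (L/D)max occurs at CL* = √(CD0/K) and equals 1/(2√(K·CD0)).
(L/D)max = 1/(2√(0.0553 × 0.0357)) = 1/(2 × 0.04443) = 11.3
CL* = √(0.0357/0.0553) = 0.803

(L/D)max = 11.3, at CL = 0.803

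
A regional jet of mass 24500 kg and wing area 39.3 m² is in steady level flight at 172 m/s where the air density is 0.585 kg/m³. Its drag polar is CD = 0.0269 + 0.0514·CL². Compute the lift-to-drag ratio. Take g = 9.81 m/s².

Weight W = mg = 24500 × 9.81 = 2.4034×10^5 N; in level flight L = W.
q = ½ρv² = ½ × 0.585 × 172² = 8653 Pa.
CL = 2W/(ρv²S) = 2×2.4034×10^5/(0.585×172²×39.3) = 0.7067.
CD = 0.0269 + 0.0514 × 0.7067² = 0.05257.
L/D = CL/CD = 0.7067 / 0.05257 = 13.4

L/D = 13.4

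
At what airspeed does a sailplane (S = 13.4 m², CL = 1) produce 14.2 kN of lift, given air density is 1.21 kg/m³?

v = 41.9 m/s

L = ½ρv²S·CL ⇒ v = √(2L/(ρ·S·CL))
v = √(2 × 14200 / (1.21 × 13.4 × 1)) = √1752 = 41.9 m/s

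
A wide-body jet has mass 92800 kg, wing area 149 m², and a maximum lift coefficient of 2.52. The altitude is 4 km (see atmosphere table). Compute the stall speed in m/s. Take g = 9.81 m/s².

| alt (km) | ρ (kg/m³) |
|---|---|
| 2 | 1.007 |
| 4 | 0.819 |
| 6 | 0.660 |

At 4 km, from the table: ρ = 0.819 kg/m³.
Stall occurs when L = W at CL,max. W = mg = 92800 × 9.81 = 9.104×10^5 N.
From L = ½ρV²S·CL,max = W: V_stall = √(2W/(ρSCL,max)) = √(2·9.104×10^5/(0.819·149·2.52))
V_stall = √5921 = 76.9 m/s

V_stall = 76.9 m/s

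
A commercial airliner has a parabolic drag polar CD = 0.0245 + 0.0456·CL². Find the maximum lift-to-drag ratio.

(L/D)max = 15

For CD = CD0 + K·CL², (L/D)max occurs at CL* = √(CD0/K) and equals 1/(2√(K·CD0)).
(L/D)max = 1/(2√(0.0456 × 0.0245)) = 1/(2 × 0.03342) = 15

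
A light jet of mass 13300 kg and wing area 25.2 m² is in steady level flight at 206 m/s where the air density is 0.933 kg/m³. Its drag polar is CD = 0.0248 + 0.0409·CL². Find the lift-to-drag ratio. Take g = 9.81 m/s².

Level flight ⇒ L = W = m·g = 13300 × 9.81 = 1.3047×10^5 N.
Dynamic pressure q = 0.5 × 0.933 × 206² = 19800 Pa.
Required CL = L/(qS) = 1.3047×10^5/(19800·25.2) = 0.2615.
CD = 0.0248 + 0.0409 × 0.2615² = 0.0276.
L/D = CL/CD = 0.2615 / 0.0276 = 9.48

L/D = 9.48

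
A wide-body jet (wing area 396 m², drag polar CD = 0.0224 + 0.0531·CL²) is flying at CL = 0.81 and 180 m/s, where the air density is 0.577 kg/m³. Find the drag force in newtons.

D = 2.12×10^5 N

CD = 0.0224 + 0.0531 × 0.81² = 0.05724
D = ½ρv²S·CD = ½ × 0.577 × 180² × 396 × 0.05724 = 2.12×10^5 N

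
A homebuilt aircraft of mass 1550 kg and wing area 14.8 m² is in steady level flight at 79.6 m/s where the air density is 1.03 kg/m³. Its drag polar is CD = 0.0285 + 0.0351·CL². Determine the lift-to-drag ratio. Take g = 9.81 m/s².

Level flight ⇒ L = W = m·g = 1550 × 9.81 = 15206 N.
Dynamic pressure q = 0.5 × 1.03 × 79.6² = 3263 Pa.
CL = 2W/(ρv²S) = 2×15206/(1.03×79.6²×14.8) = 0.3149.
CD = 0.0285 + 0.0351 × 0.3149² = 0.03198.
L/D = CL/CD = 0.3149 / 0.03198 = 9.85

L/D = 9.85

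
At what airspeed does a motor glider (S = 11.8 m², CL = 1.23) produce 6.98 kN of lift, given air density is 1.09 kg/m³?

L = ½ρv²S·CL ⇒ v = √(2L/(ρ·S·CL))
v = √(2 × 6980 / (1.09 × 11.8 × 1.23)) = √882.4 = 29.7 m/s

v = 29.7 m/s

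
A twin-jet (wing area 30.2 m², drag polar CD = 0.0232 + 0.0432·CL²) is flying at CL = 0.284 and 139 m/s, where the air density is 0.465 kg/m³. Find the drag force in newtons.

D = 3620 N

CD = 0.0232 + 0.0432 × 0.284² = 0.02668
D = ½ρv²S·CD = ½ × 0.465 × 139² × 30.2 × 0.02668 = 3620 N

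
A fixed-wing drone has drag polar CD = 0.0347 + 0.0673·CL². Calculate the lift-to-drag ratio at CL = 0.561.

CD = 0.0347 + 0.0673 × 0.561² = 0.05588
L/D = CL/CD = 0.561 / 0.05588 = 10

L/D = 10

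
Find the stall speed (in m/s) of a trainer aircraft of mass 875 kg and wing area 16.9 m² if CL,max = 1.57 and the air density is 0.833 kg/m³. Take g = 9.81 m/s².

At stall, lift equals weight: L = W = m·g = 875 × 9.81 = 8584 N.
From L = ½ρV²S·CL,max = W: V_stall = √(2W/(ρSCL,max)) = √(2·8584/(0.833·16.9·1.57))
V_stall = √776.7 = 27.9 m/s

V_stall = 27.9 m/s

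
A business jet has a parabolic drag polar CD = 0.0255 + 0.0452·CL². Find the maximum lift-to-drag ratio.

(L/D)max = 14.7

For CD = CD0 + K·CL², (L/D)max occurs at CL* = √(CD0/K) and equals 1/(2√(K·CD0)).
(L/D)max = 1/(2√(0.0452 × 0.0255)) = 1/(2 × 0.03395) = 14.7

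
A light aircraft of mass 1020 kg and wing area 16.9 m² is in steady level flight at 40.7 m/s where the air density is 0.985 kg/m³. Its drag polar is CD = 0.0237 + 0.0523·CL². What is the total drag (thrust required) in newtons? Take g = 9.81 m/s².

D = 707 N

Level flight ⇒ L = W = m·g = 1020 × 9.81 = 10006 N.
Dynamic pressure q = 0.5 × 0.985 × 40.7² = 815.8 Pa.
CL = 2W/(ρv²S) = 2×10006/(0.985×40.7²×16.9) = 0.7258.
CD = 0.0237 + 0.0523 × 0.7258² = 0.05125.
D = q·S·CD = 815.8 × 16.9 × 0.05125 = 706.6 N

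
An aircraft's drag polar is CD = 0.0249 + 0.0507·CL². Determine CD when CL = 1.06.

CD = 0.0819

CD = 0.0249 + 0.0507 × 1.06² = 0.0249 + 0.05697 = 0.0819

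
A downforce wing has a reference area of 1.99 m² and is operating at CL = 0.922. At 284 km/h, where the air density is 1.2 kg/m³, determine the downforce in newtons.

L = 6850 N

Convert speed: v = 284 km/h ÷ 3.6 = 78.89 m/s.
L = ½ρv²S·CL = ½ × 1.2 × 78.89² × 1.99 × 0.922 = 6850 N ≈ 6.85 kN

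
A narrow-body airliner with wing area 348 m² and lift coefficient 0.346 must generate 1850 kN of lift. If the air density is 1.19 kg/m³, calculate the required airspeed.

L = ½ρv²S·CL ⇒ v = √(2L/(ρ·S·CL))
v = √(2 × 1.85×10^6 / (1.19 × 348 × 0.346)) = √25820 = 161 m/s

v = 161 m/s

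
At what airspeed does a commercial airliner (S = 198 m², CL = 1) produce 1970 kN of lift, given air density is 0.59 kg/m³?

v = 184 m/s

L = ½ρv²S·CL ⇒ v = √(2L/(ρ·S·CL))
v = √(2 × 1.97×10^6 / (0.59 × 198 × 1)) = √33730 = 184 m/s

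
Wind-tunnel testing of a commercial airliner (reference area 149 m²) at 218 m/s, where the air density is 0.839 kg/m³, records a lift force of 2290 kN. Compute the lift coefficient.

From L = ½ρv²S·CL, rearranging gives CL = 2L/(ρv²S).
CL = 2 × 2.29×10^6 / (0.839 × 218² × 149) = 0.771

CL = 0.771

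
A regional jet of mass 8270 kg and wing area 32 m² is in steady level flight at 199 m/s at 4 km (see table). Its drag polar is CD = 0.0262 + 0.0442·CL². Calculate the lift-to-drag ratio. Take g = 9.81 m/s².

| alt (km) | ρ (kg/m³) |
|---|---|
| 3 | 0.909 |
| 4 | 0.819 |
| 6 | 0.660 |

L/D = 5.73

At 4 km, from the table: ρ = 0.819 kg/m³.
Weight W = mg = 8270 × 9.81 = 81129 N; in level flight L = W.
q = ½ρv² = ½ × 0.819 × 199² = 16220 Pa.
Required CL = L/(qS) = 81129/(16220·32) = 0.1563.
CD = 0.0262 + 0.0442 × 0.1563² = 0.02728.
L/D = CL/CD = 0.1563 / 0.02728 = 5.73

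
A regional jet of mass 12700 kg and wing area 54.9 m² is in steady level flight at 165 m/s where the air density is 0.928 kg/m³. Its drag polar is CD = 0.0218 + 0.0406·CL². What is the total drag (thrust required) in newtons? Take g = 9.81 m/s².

D = 16000 N

In steady level flight, lift balances weight: W = mg = 12700 × 9.81 = 1.2459×10^5 N.
q = ½ρv² = ½ × 0.928 × 165² = 12630 Pa.
Required CL = L/(qS) = 1.2459×10^5/(12630·54.9) = 0.1796.
CD = 0.0218 + 0.0406 × 0.1796² = 0.02311.
D = q·S·CD = 12630 × 54.9 × 0.02311 = 16030 N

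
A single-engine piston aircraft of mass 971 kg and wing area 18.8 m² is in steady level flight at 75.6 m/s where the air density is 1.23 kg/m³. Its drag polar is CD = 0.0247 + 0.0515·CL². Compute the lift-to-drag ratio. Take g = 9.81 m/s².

L/D = 5.59

Level flight ⇒ L = W = m·g = 971 × 9.81 = 9525.5 N.
q = ½ρv² = ½ × 1.23 × 75.6² = 3515 Pa.
CL = W/(q·S) = 9525.5 / (3515 × 18.8) = 0.1441.
CD = 0.0247 + 0.0515 × 0.1441² = 0.02577.
L/D = CL/CD = 0.1441 / 0.02577 = 5.59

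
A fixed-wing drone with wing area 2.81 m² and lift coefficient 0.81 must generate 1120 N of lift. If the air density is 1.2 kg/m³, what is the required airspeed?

L = ½ρv²S·CL ⇒ v = √(2L/(ρ·S·CL))
v = √(2 × 1120 / (1.2 × 2.81 × 0.81)) = √820.1 = 28.6 m/s

v = 28.6 m/s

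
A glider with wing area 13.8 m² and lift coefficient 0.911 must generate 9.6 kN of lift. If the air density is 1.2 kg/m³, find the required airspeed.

v = 35.7 m/s

L = ½ρv²S·CL ⇒ v = √(2L/(ρ·S·CL))
v = √(2 × 9600 / (1.2 × 13.8 × 0.911)) = √1273 = 35.7 m/s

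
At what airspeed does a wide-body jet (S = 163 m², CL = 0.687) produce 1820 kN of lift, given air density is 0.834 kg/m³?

L = ½ρv²S·CL ⇒ v = √(2L/(ρ·S·CL))
v = √(2 × 1.82×10^6 / (0.834 × 163 × 0.687)) = √38980 = 197 m/s

v = 197 m/s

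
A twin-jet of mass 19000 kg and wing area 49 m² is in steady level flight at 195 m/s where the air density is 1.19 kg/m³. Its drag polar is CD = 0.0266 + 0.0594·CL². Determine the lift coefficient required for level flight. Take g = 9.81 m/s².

In steady level flight, lift balances weight: W = mg = 19000 × 9.81 = 1.8639×10^5 N.
Dynamic pressure q = 0.5 × 1.19 × 195² = 22620 Pa.
CL = 2W/(ρv²S) = 2×1.8639×10^5/(1.19×195²×49) = 0.1681.

CL = 0.168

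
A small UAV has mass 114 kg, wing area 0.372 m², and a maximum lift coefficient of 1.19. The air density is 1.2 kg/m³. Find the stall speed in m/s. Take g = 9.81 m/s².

Weight W = mg = 114 × 9.81 = 1118 N.
From L = ½ρV²S·CL,max = W: V_stall = √(2W/(ρSCL,max)) = √(2·1118/(1.2·0.372·1.19))
V_stall = √4210 = 64.9 m/s

V_stall = 64.9 m/s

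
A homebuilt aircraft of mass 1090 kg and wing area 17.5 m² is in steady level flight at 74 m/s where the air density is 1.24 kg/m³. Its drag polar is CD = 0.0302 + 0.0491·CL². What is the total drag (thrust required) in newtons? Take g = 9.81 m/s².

D = 1890 N

Level flight ⇒ L = W = m·g = 1090 × 9.81 = 10693 N.
q = ½ρv² = ½ × 1.24 × 74² = 3395 Pa.
CL = 2W/(ρv²S) = 2×10693/(1.24×74²×17.5) = 0.18.
CD = 0.0302 + 0.0491 × 0.18² = 0.03179.
D = q·S·CD = 3395 × 17.5 × 0.03179 = 1889 N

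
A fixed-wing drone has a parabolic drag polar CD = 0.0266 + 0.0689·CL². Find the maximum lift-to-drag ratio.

(L/D)max = 11.7

For CD = CD0 + K·CL², (L/D)max occurs at CL* = √(CD0/K) and equals 1/(2√(K·CD0)).
(L/D)max = 1/(2√(0.0689 × 0.0266)) = 1/(2 × 0.04281) = 11.7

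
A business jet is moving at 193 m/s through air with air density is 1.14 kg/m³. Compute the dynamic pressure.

q = ½ρv² = ½ × 1.14 × 193² = 21200 Pa

q = 21200 Pa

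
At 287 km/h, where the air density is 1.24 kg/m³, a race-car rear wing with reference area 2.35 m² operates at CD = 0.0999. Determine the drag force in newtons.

D = 925 N

Convert speed: v = 287 km/h ÷ 3.6 = 79.72 m/s.
Dynamic pressure q = ½ρv² = ½ × 1.24 × 79.72² = 3940 Pa.
D = q·S·CD = 3940 × 2.35 × 0.0999 = 925 N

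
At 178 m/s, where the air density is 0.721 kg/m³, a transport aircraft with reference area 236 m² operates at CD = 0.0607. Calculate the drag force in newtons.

D = 1.64×10^5 N

Dynamic pressure q = ½ρv² = ½ × 0.721 × 178² = 11420 Pa.
D = q·S·CD = 11420 × 236 × 0.0607 = 1.64×10^5 N ≈ 164 kN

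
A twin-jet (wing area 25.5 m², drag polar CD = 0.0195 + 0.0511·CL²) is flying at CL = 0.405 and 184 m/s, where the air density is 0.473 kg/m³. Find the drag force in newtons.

CD = 0.0195 + 0.0511 × 0.405² = 0.02788
D = ½ρv²S·CD = ½ × 0.473 × 184² × 25.5 × 0.02788 = 5690 N

D = 5690 N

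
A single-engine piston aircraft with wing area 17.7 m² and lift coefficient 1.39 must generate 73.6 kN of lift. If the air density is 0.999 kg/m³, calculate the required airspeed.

v = 77.4 m/s

L = ½ρv²S·CL ⇒ v = √(2L/(ρ·S·CL))
v = √(2 × 73600 / (0.999 × 17.7 × 1.39)) = √5989 = 77.4 m/s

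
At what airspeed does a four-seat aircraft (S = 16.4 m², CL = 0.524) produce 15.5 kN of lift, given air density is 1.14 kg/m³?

L = ½ρv²S·CL ⇒ v = √(2L/(ρ·S·CL))
v = √(2 × 15500 / (1.14 × 16.4 × 0.524)) = √3164 = 56.3 m/s

v = 56.3 m/s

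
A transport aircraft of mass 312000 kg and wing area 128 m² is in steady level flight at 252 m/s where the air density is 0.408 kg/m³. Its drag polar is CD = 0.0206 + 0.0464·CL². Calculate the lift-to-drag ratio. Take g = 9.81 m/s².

Level flight ⇒ L = W = m·g = 312000 × 9.81 = 3.0607×10^6 N.
Dynamic pressure q = 0.5 × 0.408 × 252² = 12950 Pa.
CL = W/(q·S) = 3.0607×10^6 / (12950 × 128) = 1.846.
CD = 0.0206 + 0.0464 × 1.846² = 0.1787.
L/D = CL/CD = 1.846 / 0.1787 = 10.3

L/D = 10.3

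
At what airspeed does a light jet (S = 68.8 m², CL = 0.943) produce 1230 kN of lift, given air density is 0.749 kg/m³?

v = 225 m/s

L = ½ρv²S·CL ⇒ v = √(2L/(ρ·S·CL))
v = √(2 × 1.23×10^6 / (0.749 × 68.8 × 0.943)) = √50620 = 225 m/s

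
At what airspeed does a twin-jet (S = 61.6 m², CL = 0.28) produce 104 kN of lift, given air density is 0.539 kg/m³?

v = 150 m/s

L = ½ρv²S·CL ⇒ v = √(2L/(ρ·S·CL))
v = √(2 × 1.04×10^5 / (0.539 × 61.6 × 0.28)) = √22370 = 150 m/s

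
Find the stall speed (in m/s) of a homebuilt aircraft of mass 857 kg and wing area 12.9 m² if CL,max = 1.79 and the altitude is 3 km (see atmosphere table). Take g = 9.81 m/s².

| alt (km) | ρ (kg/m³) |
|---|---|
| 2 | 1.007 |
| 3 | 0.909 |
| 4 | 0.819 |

At 3 km, from the table: ρ = 0.909 kg/m³.
Weight W = mg = 857 × 9.81 = 8407 N.
V_stall = √(2W/(ρ·S·CL,max)) = √(2 × 8407 / (0.909 × 12.9 × 1.79))
V_stall = √801.1 = 28.3 m/s

V_stall = 28.3 m/s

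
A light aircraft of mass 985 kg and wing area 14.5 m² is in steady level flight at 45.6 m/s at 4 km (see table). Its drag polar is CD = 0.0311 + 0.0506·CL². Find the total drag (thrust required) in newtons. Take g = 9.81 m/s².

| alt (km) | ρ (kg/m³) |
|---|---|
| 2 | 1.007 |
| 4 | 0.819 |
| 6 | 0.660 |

D = 767 N

At 4 km, from the table: ρ = 0.819 kg/m³.
Weight W = mg = 985 × 9.81 = 9662.9 N; in level flight L = W.
q = ½ρv² = ½ × 0.819 × 45.6² = 851.5 Pa.
CL = W/(q·S) = 9662.9 / (851.5 × 14.5) = 0.7826.
CD = 0.0311 + 0.0506 × 0.7826² = 0.06209.
D = q·S·CD = 851.5 × 14.5 × 0.06209 = 766.6 N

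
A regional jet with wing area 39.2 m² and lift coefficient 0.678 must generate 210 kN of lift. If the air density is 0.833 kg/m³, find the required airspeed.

L = ½ρv²S·CL ⇒ v = √(2L/(ρ·S·CL))
v = √(2 × 2.1×10^5 / (0.833 × 39.2 × 0.678)) = √18970 = 138 m/s

v = 138 m/s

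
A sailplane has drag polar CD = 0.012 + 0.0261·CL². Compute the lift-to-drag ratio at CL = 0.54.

L/D = 27.5

CD = 0.012 + 0.0261 × 0.54² = 0.01961
L/D = CL/CD = 0.54 / 0.01961 = 27.5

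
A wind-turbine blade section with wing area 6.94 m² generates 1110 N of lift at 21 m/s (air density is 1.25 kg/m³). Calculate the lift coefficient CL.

CL = 0.58

From L = ½ρv²S·CL, rearranging gives CL = 2L/(ρv²S).
CL = 2 × 1110 / (1.25 × 21² × 6.94) = 0.58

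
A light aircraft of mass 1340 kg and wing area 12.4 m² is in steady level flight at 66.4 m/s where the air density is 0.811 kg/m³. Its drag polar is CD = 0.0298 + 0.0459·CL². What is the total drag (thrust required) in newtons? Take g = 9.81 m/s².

D = 1020 N

In steady level flight, lift balances weight: W = mg = 1340 × 9.81 = 13145 N.
q = ½ρv² = ½ × 0.811 × 66.4² = 1788 Pa.
CL = W/(q·S) = 13145 / (1788 × 12.4) = 0.593.
CD = 0.0298 + 0.0459 × 0.593² = 0.04594.
D = q·S·CD = 1788 × 12.4 × 0.04594 = 1018 N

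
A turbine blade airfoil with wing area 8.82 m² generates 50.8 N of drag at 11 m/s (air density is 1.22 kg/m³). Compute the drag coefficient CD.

From D = ½ρv²S·CD, rearranging gives CD = 2D/(ρv²S).
CD = 2 × 50.8 / (1.22 × 11² × 8.82) = 0.078

CD = 0.078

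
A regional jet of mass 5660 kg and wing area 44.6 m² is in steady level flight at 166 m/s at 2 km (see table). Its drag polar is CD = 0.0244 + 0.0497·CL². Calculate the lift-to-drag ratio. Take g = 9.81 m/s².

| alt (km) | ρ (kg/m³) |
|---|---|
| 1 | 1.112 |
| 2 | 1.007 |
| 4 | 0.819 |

At 2 km, from the table: ρ = 1.007 kg/m³.
In steady level flight, lift balances weight: W = mg = 5660 × 9.81 = 55525 N.
Dynamic pressure q = 0.5 × 1.007 × 166² = 13870 Pa.
CL = W/(q·S) = 55525 / (13870 × 44.6) = 0.08973.
CD = 0.0244 + 0.0497 × 0.08973² = 0.0248.
L/D = CL/CD = 0.08973 / 0.0248 = 3.62

L/D = 3.62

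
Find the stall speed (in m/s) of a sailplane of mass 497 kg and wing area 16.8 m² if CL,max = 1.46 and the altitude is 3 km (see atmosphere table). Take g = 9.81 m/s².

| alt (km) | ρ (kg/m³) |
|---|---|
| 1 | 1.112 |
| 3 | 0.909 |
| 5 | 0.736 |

At 3 km, from the table: ρ = 0.909 kg/m³.
At stall, lift equals weight: L = W = m·g = 497 × 9.81 = 4876 N.
From L = ½ρV²S·CL,max = W: V_stall = √(2W/(ρSCL,max)) = √(2·4876/(0.909·16.8·1.46))
V_stall = √437.4 = 20.9 m/s

V_stall = 20.9 m/s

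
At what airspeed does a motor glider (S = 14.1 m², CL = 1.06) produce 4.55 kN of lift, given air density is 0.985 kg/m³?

L = ½ρv²S·CL ⇒ v = √(2L/(ρ·S·CL))
v = √(2 × 4550 / (0.985 × 14.1 × 1.06)) = √618.1 = 24.9 m/s

v = 24.9 m/s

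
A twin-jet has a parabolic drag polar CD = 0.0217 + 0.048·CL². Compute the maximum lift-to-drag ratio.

(L/D)max = 15.5

For CD = CD0 + K·CL², (L/D)max occurs at CL* = √(CD0/K) and equals 1/(2√(K·CD0)).
(L/D)max = 1/(2√(0.048 × 0.0217)) = 1/(2 × 0.03227) = 15.5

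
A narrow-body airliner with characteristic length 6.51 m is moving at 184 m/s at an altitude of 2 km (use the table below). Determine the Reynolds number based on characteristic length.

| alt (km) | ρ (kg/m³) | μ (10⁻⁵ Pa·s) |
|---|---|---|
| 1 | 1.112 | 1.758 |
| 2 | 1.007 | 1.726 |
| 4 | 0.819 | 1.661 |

Re = 6.99×10^7

At 2 km, from the table: ρ = 1.007 kg/m³, μ = 1.726×10⁻⁵ Pa·s.
Re = ρ·v·c/μ = 1.007 × 184 × 6.51 / (1.726×10⁻⁵) = 6.99×10^7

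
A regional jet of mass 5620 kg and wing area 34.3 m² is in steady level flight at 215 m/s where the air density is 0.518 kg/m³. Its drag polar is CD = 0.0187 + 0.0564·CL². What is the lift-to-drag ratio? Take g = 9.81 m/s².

Weight W = mg = 5620 × 9.81 = 55132 N; in level flight L = W.
q = ½ρv² = ½ × 0.518 × 215² = 11970 Pa.
CL = W/(q·S) = 55132 / (11970 × 34.3) = 0.1343.
CD = 0.0187 + 0.0564 × 0.1343² = 0.01972.
L/D = CL/CD = 0.1343 / 0.01972 = 6.81

L/D = 6.81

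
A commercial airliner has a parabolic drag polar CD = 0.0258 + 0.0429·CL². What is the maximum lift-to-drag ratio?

(L/D)max = 15

For CD = CD0 + K·CL², (L/D)max occurs at CL* = √(CD0/K) and equals 1/(2√(K·CD0)).
(L/D)max = 1/(2√(0.0429 × 0.0258)) = 1/(2 × 0.03327) = 15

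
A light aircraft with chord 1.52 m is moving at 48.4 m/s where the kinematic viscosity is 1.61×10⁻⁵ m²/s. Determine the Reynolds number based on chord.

Re = 4.57×10^6

Re = v·c/ν = 48.4 × 1.52 / (1.61×10⁻⁵) = 4.57×10^6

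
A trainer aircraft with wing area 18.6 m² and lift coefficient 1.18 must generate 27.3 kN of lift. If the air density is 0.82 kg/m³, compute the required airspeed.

L = ½ρv²S·CL ⇒ v = √(2L/(ρ·S·CL))
v = √(2 × 27300 / (0.82 × 18.6 × 1.18)) = √3034 = 55.1 m/s

v = 55.1 m/s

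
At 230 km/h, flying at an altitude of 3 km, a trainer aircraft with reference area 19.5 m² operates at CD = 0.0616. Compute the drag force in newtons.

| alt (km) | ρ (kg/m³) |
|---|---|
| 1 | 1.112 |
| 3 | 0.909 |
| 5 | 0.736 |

D = 2230 N

At 3 km, from the table: ρ = 0.909 kg/m³.
Convert speed: v = 230 km/h ÷ 3.6 = 63.89 m/s.
D = ½ρv²S·CD = ½ × 0.909 × 63.89² × 19.5 × 0.0616 = 2230 N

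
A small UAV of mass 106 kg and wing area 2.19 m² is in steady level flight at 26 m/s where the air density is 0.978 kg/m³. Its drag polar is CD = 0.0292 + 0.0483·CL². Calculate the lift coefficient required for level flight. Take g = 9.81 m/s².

In steady level flight, lift balances weight: W = mg = 106 × 9.81 = 1039.9 N.
Dynamic pressure q = 0.5 × 0.978 × 26² = 330.6 Pa.
CL = 2W/(ρv²S) = 2×1039.9/(0.978×26²×2.19) = 1.436.

CL = 1.44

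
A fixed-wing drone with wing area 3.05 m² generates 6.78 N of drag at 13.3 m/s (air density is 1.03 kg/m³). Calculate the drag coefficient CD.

CD = 0.0244

From D = ½ρv²S·CD, rearranging gives CD = 2D/(ρv²S).
CD = 2 × 6.78 / (1.03 × 13.3² × 3.05) = 0.0244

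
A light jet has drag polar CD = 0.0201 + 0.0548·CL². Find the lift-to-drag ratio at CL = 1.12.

L/D = 12.6

CD = 0.0201 + 0.0548 × 1.12² = 0.08884
L/D = CL/CD = 1.12 / 0.08884 = 12.6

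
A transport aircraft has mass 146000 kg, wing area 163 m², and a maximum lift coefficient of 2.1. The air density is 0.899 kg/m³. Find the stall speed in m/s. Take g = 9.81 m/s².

Weight W = mg = 146000 × 9.81 = 1.432×10^6 N.
From L = ½ρV²S·CL,max = W: V_stall = √(2W/(ρSCL,max)) = √(2·1.432×10^6/(0.899·163·2.1))
V_stall = √9309 = 96.5 m/s

V_stall = 96.5 m/s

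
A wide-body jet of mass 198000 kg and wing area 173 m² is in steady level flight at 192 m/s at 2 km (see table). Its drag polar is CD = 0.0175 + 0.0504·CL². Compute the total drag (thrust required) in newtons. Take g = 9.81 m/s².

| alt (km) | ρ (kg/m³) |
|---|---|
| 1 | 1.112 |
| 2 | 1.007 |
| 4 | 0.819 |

At 2 km, from the table: ρ = 1.007 kg/m³.
Level flight ⇒ L = W = m·g = 198000 × 9.81 = 1.9424×10^6 N.
Dynamic pressure q = 0.5 × 1.007 × 192² = 18560 Pa.
Required CL = L/(qS) = 1.9424×10^6/(18560·173) = 0.6049.
CD = 0.0175 + 0.0504 × 0.6049² = 0.03594.
D = q·S·CD = 18560 × 173 × 0.03594 = 1.154×10^5 N

D = 1.15×10^5 N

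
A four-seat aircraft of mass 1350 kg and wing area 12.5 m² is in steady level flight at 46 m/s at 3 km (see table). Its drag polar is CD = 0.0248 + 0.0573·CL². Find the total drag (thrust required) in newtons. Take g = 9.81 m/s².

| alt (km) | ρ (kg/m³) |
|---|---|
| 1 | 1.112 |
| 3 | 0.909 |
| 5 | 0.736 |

At 3 km, from the table: ρ = 0.909 kg/m³.
In steady level flight, lift balances weight: W = mg = 1350 × 9.81 = 13244 N.
q = ½ρv² = ½ × 0.909 × 46² = 961.7 Pa.
Required CL = L/(qS) = 13244/(961.7·12.5) = 1.102.
CD = 0.0248 + 0.0573 × 1.102² = 0.09434.
D = q·S·CD = 961.7 × 12.5 × 0.09434 = 1134 N

D = 1130 N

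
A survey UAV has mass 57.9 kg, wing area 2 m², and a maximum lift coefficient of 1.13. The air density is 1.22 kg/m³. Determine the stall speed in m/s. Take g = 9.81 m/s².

V_stall = 20.3 m/s

At stall, lift equals weight: L = W = m·g = 57.9 × 9.81 = 568 N.
From L = ½ρV²S·CL,max = W: V_stall = √(2W/(ρSCL,max)) = √(2·568/(1.22·2·1.13))
V_stall = √412 = 20.3 m/s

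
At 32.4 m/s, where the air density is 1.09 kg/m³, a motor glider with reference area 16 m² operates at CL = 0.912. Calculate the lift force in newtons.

L = 8350 N

Dynamic pressure q = ½ρv² = ½ × 1.09 × 32.4² = 572.1 Pa.
L = q·S·CL = 572.1 × 16 × 0.912 = 8350 N ≈ 8.35 kN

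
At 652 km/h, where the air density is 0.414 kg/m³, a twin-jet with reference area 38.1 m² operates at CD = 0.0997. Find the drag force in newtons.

Convert speed: v = 652 km/h ÷ 3.6 = 181.1 m/s.
D = ½ρv²S·CD = ½ × 0.414 × 181.1² × 38.1 × 0.0997 = 25800 N ≈ 25.8 kN

D = 25800 N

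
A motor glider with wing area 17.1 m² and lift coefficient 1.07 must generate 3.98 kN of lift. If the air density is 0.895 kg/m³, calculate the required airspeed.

v = 22 m/s

L = ½ρv²S·CL ⇒ v = √(2L/(ρ·S·CL))
v = √(2 × 3980 / (0.895 × 17.1 × 1.07)) = √486.1 = 22 m/s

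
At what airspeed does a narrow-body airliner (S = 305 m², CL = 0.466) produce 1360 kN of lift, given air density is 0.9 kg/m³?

v = 146 m/s

L = ½ρv²S·CL ⇒ v = √(2L/(ρ·S·CL))
v = √(2 × 1.36×10^6 / (0.9 × 305 × 0.466)) = √21260 = 146 m/s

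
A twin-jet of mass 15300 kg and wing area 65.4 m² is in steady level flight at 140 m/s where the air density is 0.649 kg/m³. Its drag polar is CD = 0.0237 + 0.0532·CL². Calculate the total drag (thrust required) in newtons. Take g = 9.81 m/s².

D = 12700 N

In steady level flight, lift balances weight: W = mg = 15300 × 9.81 = 1.5009×10^5 N.
Dynamic pressure q = 0.5 × 0.649 × 140² = 6360 Pa.
Required CL = L/(qS) = 1.5009×10^5/(6360·65.4) = 0.3608.
CD = 0.0237 + 0.0532 × 0.3608² = 0.03063.
D = q·S·CD = 6360 × 65.4 × 0.03063 = 12740 N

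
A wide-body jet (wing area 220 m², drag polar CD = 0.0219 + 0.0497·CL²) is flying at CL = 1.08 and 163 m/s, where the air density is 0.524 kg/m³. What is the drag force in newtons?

CD = 0.0219 + 0.0497 × 1.08² = 0.07987
D = ½ρv²S·CD = ½ × 0.524 × 163² × 220 × 0.07987 = 1.22×10^5 N

D = 1.22×10^5 N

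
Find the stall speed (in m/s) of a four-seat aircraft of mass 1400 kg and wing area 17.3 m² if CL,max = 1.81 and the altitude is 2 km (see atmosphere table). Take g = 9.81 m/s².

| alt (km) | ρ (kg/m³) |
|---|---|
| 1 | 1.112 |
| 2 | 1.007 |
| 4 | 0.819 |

V_stall = 29.5 m/s

At 2 km, from the table: ρ = 1.007 kg/m³.
At stall, lift equals weight: L = W = m·g = 1400 × 9.81 = 13730 N.
V_stall = √(2W/(ρ·S·CL,max)) = √(2 × 13730 / (1.007 × 17.3 × 1.81))
V_stall = √871.1 = 29.5 m/s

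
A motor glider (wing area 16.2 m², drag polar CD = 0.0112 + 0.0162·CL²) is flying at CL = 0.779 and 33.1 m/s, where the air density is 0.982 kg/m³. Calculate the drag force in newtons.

CD = 0.0112 + 0.0162 × 0.779² = 0.02103
D = ½ρv²S·CD = ½ × 0.982 × 33.1² × 16.2 × 0.02103 = 183 N

D = 183 N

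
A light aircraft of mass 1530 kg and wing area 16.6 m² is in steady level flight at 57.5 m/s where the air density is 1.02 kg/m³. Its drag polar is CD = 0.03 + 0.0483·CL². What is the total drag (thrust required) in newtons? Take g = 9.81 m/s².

D = 1230 N

In steady level flight, lift balances weight: W = mg = 1530 × 9.81 = 15009 N.
Dynamic pressure q = 0.5 × 1.02 × 57.5² = 1686 Pa.
CL = W/(q·S) = 15009 / (1686 × 16.6) = 0.5362.
CD = 0.03 + 0.0483 × 0.5362² = 0.04389.
D = q·S·CD = 1686 × 16.6 × 0.04389 = 1228 N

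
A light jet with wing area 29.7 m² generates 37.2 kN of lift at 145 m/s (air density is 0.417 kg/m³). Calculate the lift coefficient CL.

CL = 0.286

From L = ½ρv²S·CL, rearranging gives CL = 2L/(ρv²S).
CL = 2 × 37200 / (0.417 × 145² × 29.7) = 0.286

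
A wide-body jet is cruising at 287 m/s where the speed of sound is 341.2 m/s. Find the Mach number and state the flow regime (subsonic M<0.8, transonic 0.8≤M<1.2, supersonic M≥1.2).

M = 0.841 (transonic)

M = v/a = 287 / 341.2 = 0.841
M = 0.841 → transonic.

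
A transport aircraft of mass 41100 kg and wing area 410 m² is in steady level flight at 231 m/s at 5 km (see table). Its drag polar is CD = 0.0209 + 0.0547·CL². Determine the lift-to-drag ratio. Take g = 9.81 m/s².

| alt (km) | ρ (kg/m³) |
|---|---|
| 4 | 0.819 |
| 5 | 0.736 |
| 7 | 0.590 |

At 5 km, from the table: ρ = 0.736 kg/m³.
Weight W = mg = 41100 × 9.81 = 4.0319×10^5 N; in level flight L = W.
q = ½ρv² = ½ × 0.736 × 231² = 19640 Pa.
Required CL = L/(qS) = 4.0319×10^5/(19640·410) = 0.05008.
CD = 0.0209 + 0.0547 × 0.05008² = 0.02104.
L/D = CL/CD = 0.05008 / 0.02104 = 2.38

L/D = 2.38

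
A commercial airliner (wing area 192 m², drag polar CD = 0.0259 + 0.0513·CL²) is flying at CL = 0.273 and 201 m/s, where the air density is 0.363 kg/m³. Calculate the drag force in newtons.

D = 41800 N

CD = 0.0259 + 0.0513 × 0.273² = 0.02972
D = ½ρv²S·CD = ½ × 0.363 × 201² × 192 × 0.02972 = 41800 N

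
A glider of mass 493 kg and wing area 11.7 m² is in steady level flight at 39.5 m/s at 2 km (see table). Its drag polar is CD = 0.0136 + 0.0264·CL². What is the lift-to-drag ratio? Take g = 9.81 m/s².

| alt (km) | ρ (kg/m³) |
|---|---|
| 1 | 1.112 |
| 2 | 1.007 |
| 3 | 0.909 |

At 2 km, from the table: ρ = 1.007 kg/m³.
Weight W = mg = 493 × 9.81 = 4836.3 N; in level flight L = W.
Dynamic pressure q = 0.5 × 1.007 × 39.5² = 785.6 Pa.
CL = 2W/(ρv²S) = 2×4836.3/(1.007×39.5²×11.7) = 0.5262.
CD = 0.0136 + 0.0264 × 0.5262² = 0.02091.
L/D = CL/CD = 0.5262 / 0.02091 = 25.2

L/D = 25.2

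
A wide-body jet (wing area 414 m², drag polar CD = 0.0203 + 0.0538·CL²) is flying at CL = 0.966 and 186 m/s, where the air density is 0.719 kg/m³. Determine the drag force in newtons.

CD = 0.0203 + 0.0538 × 0.966² = 0.0705
D = ½ρv²S·CD = ½ × 0.719 × 186² × 414 × 0.0705 = 3.63×10^5 N

D = 3.63×10^5 N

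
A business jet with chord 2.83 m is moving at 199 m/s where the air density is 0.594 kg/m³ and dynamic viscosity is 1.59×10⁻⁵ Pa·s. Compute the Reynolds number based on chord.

Re = 2.1×10^7

Re = ρ·v·c/μ = 0.594 × 199 × 2.83 / (1.59×10⁻⁵) = 2.1×10^7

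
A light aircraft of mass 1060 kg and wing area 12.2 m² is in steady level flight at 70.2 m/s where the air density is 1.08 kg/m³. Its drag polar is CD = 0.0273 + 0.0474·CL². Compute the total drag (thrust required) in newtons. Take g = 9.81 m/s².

D = 1040 N

Weight W = mg = 1060 × 9.81 = 10399 N; in level flight L = W.
q = ½ρv² = ½ × 1.08 × 70.2² = 2661 Pa.
CL = 2W/(ρv²S) = 2×10399/(1.08×70.2²×12.2) = 0.3203.
CD = 0.0273 + 0.0474 × 0.3203² = 0.03216.
D = q·S·CD = 2661 × 12.2 × 0.03216 = 1044 N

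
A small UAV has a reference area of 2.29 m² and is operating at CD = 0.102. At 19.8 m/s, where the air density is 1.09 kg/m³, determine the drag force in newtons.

D = 49.9 N

D = ½ρv²S·CD = ½ × 1.09 × 19.8² × 2.29 × 0.102 = 49.9 N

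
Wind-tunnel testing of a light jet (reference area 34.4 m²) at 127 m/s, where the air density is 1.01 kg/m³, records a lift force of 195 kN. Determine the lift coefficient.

From L = ½ρv²S·CL, rearranging gives CL = 2L/(ρv²S).
CL = 2 × 1.95×10^5 / (1.01 × 127² × 34.4) = 0.696

CL = 0.696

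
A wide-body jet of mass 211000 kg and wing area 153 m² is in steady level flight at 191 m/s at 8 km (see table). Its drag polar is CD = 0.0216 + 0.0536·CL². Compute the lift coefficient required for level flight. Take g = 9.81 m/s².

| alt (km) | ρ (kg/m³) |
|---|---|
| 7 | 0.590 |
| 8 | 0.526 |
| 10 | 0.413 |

CL = 1.41

At 8 km, from the table: ρ = 0.526 kg/m³.
In steady level flight, lift balances weight: W = mg = 211000 × 9.81 = 2.0699×10^6 N.
q = ½ρv² = ½ × 0.526 × 191² = 9595 Pa.
Required CL = L/(qS) = 2.0699×10^6/(9595·153) = 1.41.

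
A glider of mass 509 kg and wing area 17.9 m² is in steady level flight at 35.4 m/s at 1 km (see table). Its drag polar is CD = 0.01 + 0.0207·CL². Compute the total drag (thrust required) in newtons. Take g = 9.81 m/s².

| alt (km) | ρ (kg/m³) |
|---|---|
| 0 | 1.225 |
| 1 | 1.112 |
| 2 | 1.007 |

At 1 km, from the table: ρ = 1.112 kg/m³.
Level flight ⇒ L = W = m·g = 509 × 9.81 = 4993.3 N.
Dynamic pressure q = 0.5 × 1.112 × 35.4² = 696.8 Pa.
CL = 2W/(ρv²S) = 2×4993.3/(1.112×35.4²×17.9) = 0.4004.
CD = 0.01 + 0.0207 × 0.4004² = 0.01332.
D = q·S·CD = 696.8 × 17.9 × 0.01332 = 166.1 N

D = 166 N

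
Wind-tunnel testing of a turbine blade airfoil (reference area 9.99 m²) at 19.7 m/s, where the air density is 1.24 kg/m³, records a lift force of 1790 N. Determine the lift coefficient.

CL = 0.745

From L = ½ρv²S·CL, rearranging gives CL = 2L/(ρv²S).
CL = 2 × 1790 / (1.24 × 19.7² × 9.99) = 0.745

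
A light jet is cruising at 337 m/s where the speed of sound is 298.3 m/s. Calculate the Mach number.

M = 1.13

M = v/a = 337 / 298.3 = 1.13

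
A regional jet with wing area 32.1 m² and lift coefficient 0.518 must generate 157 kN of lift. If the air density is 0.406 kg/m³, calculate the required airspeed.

v = 216 m/s

L = ½ρv²S·CL ⇒ v = √(2L/(ρ·S·CL))
v = √(2 × 1.57×10^5 / (0.406 × 32.1 × 0.518)) = √46510 = 216 m/s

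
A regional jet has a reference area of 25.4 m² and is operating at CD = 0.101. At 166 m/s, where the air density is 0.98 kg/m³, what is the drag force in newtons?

Dynamic pressure q = ½ρv² = ½ × 0.98 × 166² = 13500 Pa.
D = q·S·CD = 13500 × 25.4 × 0.101 = 34600 N ≈ 34.6 kN

D = 34600 N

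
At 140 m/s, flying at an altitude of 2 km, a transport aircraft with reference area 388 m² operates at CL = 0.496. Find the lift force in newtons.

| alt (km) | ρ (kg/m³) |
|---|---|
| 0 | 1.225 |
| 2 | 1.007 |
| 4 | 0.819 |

L = 1.9×10^6 N

At 2 km, from the table: ρ = 1.007 kg/m³.
Dynamic pressure q = ½ρv² = ½ × 1.007 × 140² = 9869 Pa.
L = q·S·CL = 9869 × 388 × 0.496 = 1.9×10^6 N ≈ 1900 kN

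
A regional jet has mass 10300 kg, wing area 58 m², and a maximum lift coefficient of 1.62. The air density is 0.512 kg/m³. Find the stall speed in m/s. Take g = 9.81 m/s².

V_stall = 64.8 m/s

At stall, lift equals weight: L = W = m·g = 10300 × 9.81 = 1.01×10^5 N.
V_stall = √(2W/(ρ·S·CL,max)) = √(2 × 1.01×10^5 / (0.512 × 58 × 1.62))
V_stall = √4201 = 64.8 m/s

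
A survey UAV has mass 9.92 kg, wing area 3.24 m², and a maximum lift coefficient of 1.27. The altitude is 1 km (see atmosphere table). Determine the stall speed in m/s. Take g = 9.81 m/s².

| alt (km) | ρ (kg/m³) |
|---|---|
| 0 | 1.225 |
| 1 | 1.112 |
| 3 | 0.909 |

At 1 km, from the table: ρ = 1.112 kg/m³.
Weight W = mg = 9.92 × 9.81 = 97.32 N.
V_stall = √(2W/(ρ·S·CL,max)) = √(2 × 97.32 / (1.112 × 3.24 × 1.27))
V_stall = √42.54 = 6.52 m/s

V_stall = 6.52 m/s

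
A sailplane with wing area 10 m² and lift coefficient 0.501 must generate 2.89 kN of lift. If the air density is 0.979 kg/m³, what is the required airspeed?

L = ½ρv²S·CL ⇒ v = √(2L/(ρ·S·CL))
v = √(2 × 2890 / (0.979 × 10 × 0.501)) = √1178 = 34.3 m/s

v = 34.3 m/s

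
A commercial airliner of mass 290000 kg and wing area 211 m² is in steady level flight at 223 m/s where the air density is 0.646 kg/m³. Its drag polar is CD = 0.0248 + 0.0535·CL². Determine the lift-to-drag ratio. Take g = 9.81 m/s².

L/D = 13.4

In steady level flight, lift balances weight: W = mg = 290000 × 9.81 = 2.8449×10^6 N.
q = ½ρv² = ½ × 0.646 × 223² = 16060 Pa.
CL = W/(q·S) = 2.8449×10^6 / (16060 × 211) = 0.8394.
CD = 0.0248 + 0.0535 × 0.8394² = 0.0625.
L/D = CL/CD = 0.8394 / 0.0625 = 13.4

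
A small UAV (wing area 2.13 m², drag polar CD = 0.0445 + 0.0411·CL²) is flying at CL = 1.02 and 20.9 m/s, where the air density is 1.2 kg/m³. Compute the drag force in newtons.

D = 48.7 N

CD = 0.0445 + 0.0411 × 1.02² = 0.08726
D = ½ρv²S·CD = ½ × 1.2 × 20.9² × 2.13 × 0.08726 = 48.7 N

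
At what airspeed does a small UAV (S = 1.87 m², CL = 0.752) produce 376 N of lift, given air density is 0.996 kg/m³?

L = ½ρv²S·CL ⇒ v = √(2L/(ρ·S·CL))
v = √(2 × 376 / (0.996 × 1.87 × 0.752)) = √536.9 = 23.2 m/s

v = 23.2 m/s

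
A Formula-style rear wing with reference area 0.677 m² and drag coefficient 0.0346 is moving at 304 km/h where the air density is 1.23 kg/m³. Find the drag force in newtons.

D = 103 N

Convert speed: v = 304 km/h ÷ 3.6 = 84.44 m/s.
Dynamic pressure q = ½ρv² = ½ × 1.23 × 84.44² = 4385 Pa.
D = q·S·CD = 4385 × 0.677 × 0.0346 = 103 N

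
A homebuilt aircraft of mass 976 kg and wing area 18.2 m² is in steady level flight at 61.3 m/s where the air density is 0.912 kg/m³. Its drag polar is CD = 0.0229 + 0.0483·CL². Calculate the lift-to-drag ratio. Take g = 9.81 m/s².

Level flight ⇒ L = W = m·g = 976 × 9.81 = 9574.6 N.
q = ½ρv² = ½ × 0.912 × 61.3² = 1714 Pa.
CL = 2W/(ρv²S) = 2×9574.6/(0.912×61.3²×18.2) = 0.307.
CD = 0.0229 + 0.0483 × 0.307² = 0.02745.
L/D = CL/CD = 0.307 / 0.02745 = 11.2

L/D = 11.2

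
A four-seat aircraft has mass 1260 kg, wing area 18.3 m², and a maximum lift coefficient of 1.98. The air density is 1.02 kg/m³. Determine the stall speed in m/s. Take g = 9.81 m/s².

Weight W = mg = 1260 × 9.81 = 12360 N.
V_stall = √(2W/(ρ·S·CL,max)) = √(2 × 12360 / (1.02 × 18.3 × 1.98))
V_stall = √668.9 = 25.9 m/s

V_stall = 25.9 m/s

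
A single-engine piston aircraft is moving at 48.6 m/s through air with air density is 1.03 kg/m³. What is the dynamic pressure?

q = ½ρv² = ½ × 1.03 × 48.6² = 1220 Pa

q = 1220 Pa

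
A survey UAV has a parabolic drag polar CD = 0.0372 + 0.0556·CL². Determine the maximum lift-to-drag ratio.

For CD = CD0 + K·CL², (L/D)max occurs at CL* = √(CD0/K) and equals 1/(2√(K·CD0)).
(L/D)max = 1/(2√(0.0556 × 0.0372)) = 1/(2 × 0.04548) = 11

(L/D)max = 11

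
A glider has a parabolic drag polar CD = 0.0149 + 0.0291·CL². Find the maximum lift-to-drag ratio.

For CD = CD0 + K·CL², (L/D)max occurs at CL* = √(CD0/K) and equals 1/(2√(K·CD0)).
(L/D)max = 1/(2√(0.0291 × 0.0149)) = 1/(2 × 0.02082) = 24

(L/D)max = 24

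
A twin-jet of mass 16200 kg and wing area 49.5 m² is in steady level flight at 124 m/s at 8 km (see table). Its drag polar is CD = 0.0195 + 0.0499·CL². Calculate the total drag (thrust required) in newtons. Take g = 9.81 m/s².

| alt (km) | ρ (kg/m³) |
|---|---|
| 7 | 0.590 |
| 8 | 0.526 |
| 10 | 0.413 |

At 8 km, from the table: ρ = 0.526 kg/m³.
Weight W = mg = 16200 × 9.81 = 1.5892×10^5 N; in level flight L = W.
Dynamic pressure q = 0.5 × 0.526 × 124² = 4044 Pa.
CL = W/(q·S) = 1.5892×10^5 / (4044 × 49.5) = 0.7939.
CD = 0.0195 + 0.0499 × 0.7939² = 0.05095.
D = q·S·CD = 4044 × 49.5 × 0.05095 = 10200 N

D = 10200 N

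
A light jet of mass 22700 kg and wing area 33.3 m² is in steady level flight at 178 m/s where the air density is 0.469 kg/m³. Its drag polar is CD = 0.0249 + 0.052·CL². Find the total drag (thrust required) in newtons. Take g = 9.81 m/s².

Weight W = mg = 22700 × 9.81 = 2.2269×10^5 N; in level flight L = W.
q = ½ρv² = ½ × 0.469 × 178² = 7430 Pa.
CL = W/(q·S) = 2.2269×10^5 / (7430 × 33.3) = 0.9001.
CD = 0.0249 + 0.052 × 0.9001² = 0.06702.
D = q·S·CD = 7430 × 33.3 × 0.06702 = 16580 N

D = 16600 N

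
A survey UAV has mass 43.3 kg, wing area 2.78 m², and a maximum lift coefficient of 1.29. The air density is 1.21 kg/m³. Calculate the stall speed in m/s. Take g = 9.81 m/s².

Weight W = mg = 43.3 × 9.81 = 424.8 N.
V_stall = √(2W/(ρ·S·CL,max)) = √(2 × 424.8 / (1.21 × 2.78 × 1.29))
V_stall = √195.8 = 14 m/s

V_stall = 14 m/s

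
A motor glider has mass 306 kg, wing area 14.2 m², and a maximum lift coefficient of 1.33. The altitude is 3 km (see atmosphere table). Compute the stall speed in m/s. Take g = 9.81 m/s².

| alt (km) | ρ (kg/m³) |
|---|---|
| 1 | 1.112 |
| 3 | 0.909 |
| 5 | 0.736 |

At 3 km, from the table: ρ = 0.909 kg/m³.
Weight W = mg = 306 × 9.81 = 3002 N.
From L = ½ρV²S·CL,max = W: V_stall = √(2W/(ρSCL,max)) = √(2·3002/(0.909·14.2·1.33))
V_stall = √349.7 = 18.7 m/s

V_stall = 18.7 m/s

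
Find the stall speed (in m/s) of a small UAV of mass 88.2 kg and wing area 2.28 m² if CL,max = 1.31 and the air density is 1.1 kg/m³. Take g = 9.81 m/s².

Stall occurs when L = W at CL,max. W = mg = 88.2 × 9.81 = 865.2 N.
V_stall = √(2W/(ρ·S·CL,max)) = √(2 × 865.2 / (1.1 × 2.28 × 1.31))
V_stall = √526.7 = 23 m/s

V_stall = 23 m/s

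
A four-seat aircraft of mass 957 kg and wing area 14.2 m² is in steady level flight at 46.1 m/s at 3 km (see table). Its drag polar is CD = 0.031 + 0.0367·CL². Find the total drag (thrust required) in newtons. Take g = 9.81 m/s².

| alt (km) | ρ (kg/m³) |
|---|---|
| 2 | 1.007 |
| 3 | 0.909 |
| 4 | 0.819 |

At 3 km, from the table: ρ = 0.909 kg/m³.
In steady level flight, lift balances weight: W = mg = 957 × 9.81 = 9388.2 N.
q = ½ρv² = ½ × 0.909 × 46.1² = 965.9 Pa.
CL = 2W/(ρv²S) = 2×9388.2/(0.909×46.1²×14.2) = 0.6845.
CD = 0.031 + 0.0367 × 0.6845² = 0.04819.
D = q·S·CD = 965.9 × 14.2 × 0.04819 = 661 N

D = 661 N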